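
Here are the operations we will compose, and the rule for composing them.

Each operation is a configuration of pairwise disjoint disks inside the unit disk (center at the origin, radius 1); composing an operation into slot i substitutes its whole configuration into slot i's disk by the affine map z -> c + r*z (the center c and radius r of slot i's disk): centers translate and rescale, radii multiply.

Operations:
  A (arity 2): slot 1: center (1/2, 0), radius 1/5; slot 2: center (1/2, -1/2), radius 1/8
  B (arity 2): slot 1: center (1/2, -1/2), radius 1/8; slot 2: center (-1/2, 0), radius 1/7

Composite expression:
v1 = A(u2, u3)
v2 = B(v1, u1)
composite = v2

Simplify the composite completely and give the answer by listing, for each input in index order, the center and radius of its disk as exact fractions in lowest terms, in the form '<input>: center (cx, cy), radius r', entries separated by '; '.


u1: center (-1/2, 0), radius 1/7; u2: center (9/16, -1/2), radius 1/40; u3: center (9/16, -9/16), radius 1/64

Nesting under B composes maps z -> c + r*z down each u-path.
input u2: composing its 2 substitution steps yields center (9/16, -1/2), radius 1/40
input u3: composing its 2 substitution steps yields center (9/16, -9/16), radius 1/64
input u1: composing its 1 substitution step yields center (-1/2, 0), radius 1/7


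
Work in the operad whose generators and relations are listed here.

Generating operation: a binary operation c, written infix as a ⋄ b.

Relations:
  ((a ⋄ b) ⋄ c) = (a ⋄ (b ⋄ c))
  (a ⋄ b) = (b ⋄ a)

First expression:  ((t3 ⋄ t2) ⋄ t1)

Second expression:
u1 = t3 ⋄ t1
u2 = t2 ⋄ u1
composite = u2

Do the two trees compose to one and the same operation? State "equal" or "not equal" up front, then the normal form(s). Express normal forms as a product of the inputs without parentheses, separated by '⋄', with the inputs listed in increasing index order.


equal: each reduces to t1 ⋄ t2 ⋄ t3

In normal form, the first expression is t1 ⋄ t2 ⋄ t3
In normal form, the second expression is t1 ⋄ t2 ⋄ t3
Identical normal forms: equal.


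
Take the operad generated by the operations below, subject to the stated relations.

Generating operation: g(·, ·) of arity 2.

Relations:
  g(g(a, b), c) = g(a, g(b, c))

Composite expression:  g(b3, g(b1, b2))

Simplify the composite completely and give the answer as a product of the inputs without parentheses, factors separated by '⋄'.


Under associativity of g, the answer is the b's in reading order.
g(b1, b2) reduces to b1 ⋄ b2
g(b3, g(b1, b2)) reduces to b3 ⋄ b1 ⋄ b2

b3 ⋄ b1 ⋄ b2


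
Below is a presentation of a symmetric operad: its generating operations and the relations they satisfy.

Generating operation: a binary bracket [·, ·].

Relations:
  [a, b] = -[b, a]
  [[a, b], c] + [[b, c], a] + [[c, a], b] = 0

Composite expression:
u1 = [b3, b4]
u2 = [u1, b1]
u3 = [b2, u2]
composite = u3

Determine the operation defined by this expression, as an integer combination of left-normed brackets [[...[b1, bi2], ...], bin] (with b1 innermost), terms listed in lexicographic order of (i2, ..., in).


[[[b1, b3], b4], b2] - [[[b1, b4], b3], b2]

Expand each bracket as ab - ba; the b1-initial words give the coefficients.
Composite bracket: [b2, [[b3, b4], b1]]
Each bracket splits as ab - ba, giving 8 signed words (2^3 = 8).
Keep just the words that open with b1:
  b1b3b4b2 appears with sign +1, giving the term +[[[b1, b3], b4], b2]
  b1b4b3b2 appears with sign -1, giving the term -[[[b1, b4], b3], b2]


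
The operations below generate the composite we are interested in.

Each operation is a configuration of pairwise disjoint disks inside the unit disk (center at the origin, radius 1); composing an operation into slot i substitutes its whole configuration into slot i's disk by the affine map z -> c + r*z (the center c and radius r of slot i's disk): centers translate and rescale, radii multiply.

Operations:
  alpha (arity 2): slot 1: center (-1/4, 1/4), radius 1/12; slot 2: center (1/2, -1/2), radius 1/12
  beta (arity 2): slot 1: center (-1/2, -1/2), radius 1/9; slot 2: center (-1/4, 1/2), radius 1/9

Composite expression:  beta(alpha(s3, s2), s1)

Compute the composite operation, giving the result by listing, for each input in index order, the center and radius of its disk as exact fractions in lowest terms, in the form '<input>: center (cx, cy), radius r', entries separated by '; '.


s1: center (-1/4, 1/2), radius 1/9; s2: center (-4/9, -5/9), radius 1/108; s3: center (-19/36, -17/36), radius 1/108

Affine substitution under beta: radii multiply and s-centers shift.
s3 passes through 2 substitutions, ending at center (-19/36, -17/36), radius 1/108
s2 passes through 2 substitutions, ending at center (-4/9, -5/9), radius 1/108
s1 passes through 1 substitution, ending at center (-1/4, 1/2), radius 1/9


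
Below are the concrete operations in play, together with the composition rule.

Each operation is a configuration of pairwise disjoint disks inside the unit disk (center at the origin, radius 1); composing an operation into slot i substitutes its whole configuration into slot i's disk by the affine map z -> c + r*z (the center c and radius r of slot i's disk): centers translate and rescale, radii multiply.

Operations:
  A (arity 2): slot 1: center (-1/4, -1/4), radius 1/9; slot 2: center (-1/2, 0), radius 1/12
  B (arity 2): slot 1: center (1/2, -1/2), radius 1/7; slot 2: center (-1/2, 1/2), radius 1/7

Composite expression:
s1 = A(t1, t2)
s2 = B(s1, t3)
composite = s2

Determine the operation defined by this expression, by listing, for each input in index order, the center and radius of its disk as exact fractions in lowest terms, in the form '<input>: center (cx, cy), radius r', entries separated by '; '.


t1: center (13/28, -15/28), radius 1/63; t2: center (3/7, -1/2), radius 1/84; t3: center (-1/2, 1/2), radius 1/7

Nesting under B composes maps z -> c + r*z down each t-path.
input t1: applying the 2 nested substitutions gives center (13/28, -15/28), radius 1/63
input t2: applying the 2 nested substitutions gives center (3/7, -1/2), radius 1/84
input t3: applying the 1 nested substitution gives center (-1/2, 1/2), radius 1/7


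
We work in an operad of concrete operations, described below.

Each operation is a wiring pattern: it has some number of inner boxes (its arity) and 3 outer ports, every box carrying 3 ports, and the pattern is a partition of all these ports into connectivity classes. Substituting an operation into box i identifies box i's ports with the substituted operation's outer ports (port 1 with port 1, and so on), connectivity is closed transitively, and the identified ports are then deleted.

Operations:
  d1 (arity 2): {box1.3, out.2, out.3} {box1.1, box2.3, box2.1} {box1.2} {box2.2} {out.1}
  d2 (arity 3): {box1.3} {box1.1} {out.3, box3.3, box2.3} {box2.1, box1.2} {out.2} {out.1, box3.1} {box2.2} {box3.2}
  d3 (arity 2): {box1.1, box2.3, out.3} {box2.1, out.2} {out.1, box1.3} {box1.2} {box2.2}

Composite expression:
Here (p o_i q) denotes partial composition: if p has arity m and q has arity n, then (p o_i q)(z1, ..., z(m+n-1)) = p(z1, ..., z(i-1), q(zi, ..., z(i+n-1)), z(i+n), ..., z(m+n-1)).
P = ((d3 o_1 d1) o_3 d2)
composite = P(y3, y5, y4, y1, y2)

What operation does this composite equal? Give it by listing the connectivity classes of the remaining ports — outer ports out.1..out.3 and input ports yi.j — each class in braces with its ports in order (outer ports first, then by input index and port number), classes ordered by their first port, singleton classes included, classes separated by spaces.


{out.1, y3.3} {out.2, y2.1} {out.3, y1.3, y2.3} {y1.1, y4.2} {y1.2} {y2.2} {y3.1, y5.1, y5.3} {y3.2} {y4.1} {y4.3} {y5.2}

Two ports join when wires chain via d3-identified ports.
stage d1: inputs (y3, y5), connectivity {out.1} {out.2, out.3, y3.3} {y3.1, y5.1, y5.3} {y3.2} {y5.2}, out.j its boundary
stage d2: inputs (y4, y1, y2), connectivity {out.1, y2.1} {out.2} {out.3, y1.3, y2.3} {y1.1, y4.2} {y1.2} {y2.2} {y4.1} {y4.3}, out.j its boundary
stage d3: inputs (y3, y5, y4, y1, y2), connectivity {out.1, y3.3} {out.2, y2.1} {out.3, y1.3, y2.3} {y1.1, y4.2} {y1.2} {y2.2} {y3.1, y5.1, y5.3} {y3.2} {y4.1} {y4.3} {y5.2}, out.j its boundary


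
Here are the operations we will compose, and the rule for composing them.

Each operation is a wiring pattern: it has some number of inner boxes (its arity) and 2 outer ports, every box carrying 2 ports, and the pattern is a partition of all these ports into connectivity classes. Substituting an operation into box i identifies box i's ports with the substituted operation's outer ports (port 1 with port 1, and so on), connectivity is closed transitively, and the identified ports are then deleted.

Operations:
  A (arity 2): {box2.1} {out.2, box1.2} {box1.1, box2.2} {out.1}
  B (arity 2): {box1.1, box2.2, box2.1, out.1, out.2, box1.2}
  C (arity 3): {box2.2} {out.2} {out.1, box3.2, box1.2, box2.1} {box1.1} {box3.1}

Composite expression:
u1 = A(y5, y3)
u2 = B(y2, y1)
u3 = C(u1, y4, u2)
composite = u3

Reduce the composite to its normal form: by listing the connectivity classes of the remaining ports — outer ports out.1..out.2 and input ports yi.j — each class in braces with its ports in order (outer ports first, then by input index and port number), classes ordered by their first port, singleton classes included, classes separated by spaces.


After gluing at C, chains via deleted ports link the y-ports.
composing A on (y5, y3), with out.j its own outer ports: {out.1} {out.2, y5.2} {y3.1} {y3.2, y5.1}
composing B on (y2, y1), with out.j its own outer ports: {out.1, out.2, y1.1, y1.2, y2.1, y2.2}
composing C on (y5, y3, y4, y2, y1), with out.j its own outer ports: {out.1, y1.1, y1.2, y2.1, y2.2, y4.1, y5.2} {out.2} {y3.1} {y3.2, y5.1} {y4.2}

{out.1, y1.1, y1.2, y2.1, y2.2, y4.1, y5.2} {out.2} {y3.1} {y3.2, y5.1} {y4.2}


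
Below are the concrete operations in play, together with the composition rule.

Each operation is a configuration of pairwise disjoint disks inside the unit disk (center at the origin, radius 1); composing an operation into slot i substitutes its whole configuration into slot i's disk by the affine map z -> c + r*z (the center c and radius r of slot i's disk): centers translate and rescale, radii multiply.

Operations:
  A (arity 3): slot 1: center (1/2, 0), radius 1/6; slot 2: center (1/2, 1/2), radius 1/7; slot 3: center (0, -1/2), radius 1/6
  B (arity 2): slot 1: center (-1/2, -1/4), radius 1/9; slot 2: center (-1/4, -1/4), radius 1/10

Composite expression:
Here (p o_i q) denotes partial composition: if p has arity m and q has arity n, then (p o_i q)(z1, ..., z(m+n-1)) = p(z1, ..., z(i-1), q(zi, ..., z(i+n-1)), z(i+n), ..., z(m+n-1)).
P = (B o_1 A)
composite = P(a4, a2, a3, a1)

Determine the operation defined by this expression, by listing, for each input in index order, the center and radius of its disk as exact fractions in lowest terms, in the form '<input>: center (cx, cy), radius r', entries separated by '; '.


Affine substitution under B: radii multiply and a-centers shift.
input a4: applying the 2 nested substitutions gives center (-4/9, -1/4), radius 1/54
input a2: applying the 2 nested substitutions gives center (-4/9, -7/36), radius 1/63
input a3: applying the 2 nested substitutions gives center (-1/2, -11/36), radius 1/54
input a1: applying the 1 nested substitution gives center (-1/4, -1/4), radius 1/10

a1: center (-1/4, -1/4), radius 1/10; a2: center (-4/9, -7/36), radius 1/63; a3: center (-1/2, -11/36), radius 1/54; a4: center (-4/9, -1/4), radius 1/54


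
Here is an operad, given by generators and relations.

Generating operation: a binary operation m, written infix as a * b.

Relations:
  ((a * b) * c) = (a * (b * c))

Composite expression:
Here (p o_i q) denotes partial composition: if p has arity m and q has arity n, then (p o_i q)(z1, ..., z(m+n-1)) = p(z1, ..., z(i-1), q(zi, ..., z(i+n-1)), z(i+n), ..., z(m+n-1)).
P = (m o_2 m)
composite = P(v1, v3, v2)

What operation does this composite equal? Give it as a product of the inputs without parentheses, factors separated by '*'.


v1 * v3 * v2

Associativity of m dissolves the nesting; only the v-input order survives.
(v3 * v2) collapses to v3 * v2
(v1 * (v3 * v2)) collapses to v1 * v3 * v2


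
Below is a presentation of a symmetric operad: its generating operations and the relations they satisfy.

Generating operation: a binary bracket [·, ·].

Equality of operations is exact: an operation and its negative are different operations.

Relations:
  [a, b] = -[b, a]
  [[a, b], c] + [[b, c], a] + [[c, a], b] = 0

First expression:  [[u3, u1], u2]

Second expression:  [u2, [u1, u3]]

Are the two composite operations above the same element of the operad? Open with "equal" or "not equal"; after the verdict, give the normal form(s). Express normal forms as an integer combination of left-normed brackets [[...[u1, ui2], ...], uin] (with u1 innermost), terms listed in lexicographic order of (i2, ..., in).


equal; both compose to -[[u1, u3], u2]

The first expression reduces to -[[u1, u3], u2]
The second expression reduces to -[[u1, u3], u2]
The forms coincide; equal.


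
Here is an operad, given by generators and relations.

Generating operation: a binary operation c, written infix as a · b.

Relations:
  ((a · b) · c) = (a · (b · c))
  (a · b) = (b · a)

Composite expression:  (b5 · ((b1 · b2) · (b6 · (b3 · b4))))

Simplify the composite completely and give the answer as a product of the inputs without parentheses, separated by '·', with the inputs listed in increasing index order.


b1 · b2 · b3 · b4 · b5 · b6


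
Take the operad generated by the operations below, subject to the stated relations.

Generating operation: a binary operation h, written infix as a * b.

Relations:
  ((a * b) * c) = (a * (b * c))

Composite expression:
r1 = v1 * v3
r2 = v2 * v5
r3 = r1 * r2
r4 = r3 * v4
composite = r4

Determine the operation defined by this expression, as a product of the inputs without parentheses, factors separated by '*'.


Key point: h is associative — brackets drop, the v-order remains.
(v1 * v3) collapses to v1 * v3
(v2 * v5) collapses to v2 * v5
((v1 * v3) * (v2 * v5)) collapses to v1 * v3 * v2 * v5
(((v1 * v3) * (v2 * v5)) * v4) collapses to v1 * v3 * v2 * v5 * v4

v1 * v3 * v2 * v5 * v4


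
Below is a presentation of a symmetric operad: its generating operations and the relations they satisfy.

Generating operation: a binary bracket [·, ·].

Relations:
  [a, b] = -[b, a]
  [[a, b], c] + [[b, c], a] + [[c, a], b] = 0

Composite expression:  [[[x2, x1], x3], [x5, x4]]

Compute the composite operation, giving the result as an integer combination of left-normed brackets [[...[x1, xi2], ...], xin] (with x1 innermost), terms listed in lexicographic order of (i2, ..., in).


Skip Jacobi rewriting: expand, keep x1-initial words, read off terms.
Composite bracket: [[[x2, x1], x3], [x5, x4]]
The bracket unfolds into 16 signed words via [a, b] = ab - ba (2^4 = 16).
Coefficients come from the x1-initial words:
  the word x1x2x3x4x5 carries sign +1 and contributes +[[[[x1, x2], x3], x4], x5]
  the word x1x2x3x5x4 carries sign -1 and contributes -[[[[x1, x2], x3], x5], x4]

[[[[x1, x2], x3], x4], x5] - [[[[x1, x2], x3], x5], x4]


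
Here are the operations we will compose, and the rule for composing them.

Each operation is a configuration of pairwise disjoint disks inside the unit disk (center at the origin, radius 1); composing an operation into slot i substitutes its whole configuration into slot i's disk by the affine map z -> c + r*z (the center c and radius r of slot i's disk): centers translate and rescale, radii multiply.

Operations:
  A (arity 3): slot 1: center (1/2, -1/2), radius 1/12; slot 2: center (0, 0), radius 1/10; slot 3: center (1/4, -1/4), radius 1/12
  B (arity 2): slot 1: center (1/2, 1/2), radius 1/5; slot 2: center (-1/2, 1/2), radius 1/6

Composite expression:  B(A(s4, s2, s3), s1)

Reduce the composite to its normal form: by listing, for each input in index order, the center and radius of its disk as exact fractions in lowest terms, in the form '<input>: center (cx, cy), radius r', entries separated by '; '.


Only the slot chain above each s matters under B; compose those maps.
s4: after 2 affine steps, its disk has center (3/5, 2/5), radius 1/60
s2: after 2 affine steps, its disk has center (1/2, 1/2), radius 1/50
s3: after 2 affine steps, its disk has center (11/20, 9/20), radius 1/60
s1: after 1 affine step, its disk has center (-1/2, 1/2), radius 1/6

s1: center (-1/2, 1/2), radius 1/6; s2: center (1/2, 1/2), radius 1/50; s3: center (11/20, 9/20), radius 1/60; s4: center (3/5, 2/5), radius 1/60


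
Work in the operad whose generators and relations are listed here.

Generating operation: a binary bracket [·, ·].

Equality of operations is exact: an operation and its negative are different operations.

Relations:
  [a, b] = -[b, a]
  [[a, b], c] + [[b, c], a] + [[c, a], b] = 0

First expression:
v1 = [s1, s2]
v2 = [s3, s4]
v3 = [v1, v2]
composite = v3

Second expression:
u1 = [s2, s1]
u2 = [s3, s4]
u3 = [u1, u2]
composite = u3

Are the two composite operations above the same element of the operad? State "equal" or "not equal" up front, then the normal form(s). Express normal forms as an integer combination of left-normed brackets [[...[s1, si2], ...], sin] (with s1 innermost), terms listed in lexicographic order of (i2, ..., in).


not equal; first: [[[s1, s2], s3], s4] - [[[s1, s2], s4], s3]; second: -[[[s1, s2], s3], s4] + [[[s1, s2], s4], s3]

Normal form of the first expression: [[[s1, s2], s3], s4] - [[[s1, s2], s4], s3]
Normal form of the second expression: -[[[s1, s2], s3], s4] + [[[s1, s2], s4], s3]
No match — not equal.


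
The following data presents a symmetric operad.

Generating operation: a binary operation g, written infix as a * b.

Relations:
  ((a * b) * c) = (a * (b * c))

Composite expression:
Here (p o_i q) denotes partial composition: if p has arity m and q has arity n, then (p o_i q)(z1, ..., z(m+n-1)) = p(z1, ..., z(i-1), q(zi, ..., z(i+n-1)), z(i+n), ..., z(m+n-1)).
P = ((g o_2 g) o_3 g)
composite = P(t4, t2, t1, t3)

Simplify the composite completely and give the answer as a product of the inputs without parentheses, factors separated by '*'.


Key point: g is associative — brackets drop, the t-order remains.
(t1 * t3) flattens to t1 * t3
(t2 * (t1 * t3)) flattens to t2 * t1 * t3
(t4 * (t2 * (t1 * t3))) flattens to t4 * t2 * t1 * t3

t4 * t2 * t1 * t3


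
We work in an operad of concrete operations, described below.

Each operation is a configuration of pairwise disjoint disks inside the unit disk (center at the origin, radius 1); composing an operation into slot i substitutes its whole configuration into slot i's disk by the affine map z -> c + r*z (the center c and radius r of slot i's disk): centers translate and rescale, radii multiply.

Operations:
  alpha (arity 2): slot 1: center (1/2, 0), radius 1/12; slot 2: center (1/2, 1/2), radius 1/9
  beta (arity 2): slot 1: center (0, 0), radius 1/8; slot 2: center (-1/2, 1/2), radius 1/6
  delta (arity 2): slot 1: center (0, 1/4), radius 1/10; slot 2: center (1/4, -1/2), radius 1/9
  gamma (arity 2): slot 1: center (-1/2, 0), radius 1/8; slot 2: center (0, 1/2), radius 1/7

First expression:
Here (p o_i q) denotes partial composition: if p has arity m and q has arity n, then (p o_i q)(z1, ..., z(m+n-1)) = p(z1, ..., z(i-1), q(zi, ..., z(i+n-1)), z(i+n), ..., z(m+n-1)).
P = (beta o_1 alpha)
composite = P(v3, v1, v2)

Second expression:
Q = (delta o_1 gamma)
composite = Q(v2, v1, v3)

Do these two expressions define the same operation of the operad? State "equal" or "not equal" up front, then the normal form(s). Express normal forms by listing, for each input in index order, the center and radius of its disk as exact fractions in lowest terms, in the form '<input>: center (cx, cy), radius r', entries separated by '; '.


not equal — first v1: center (1/16, 1/16), radius 1/72; v2: center (-1/2, 1/2), radius 1/6; v3: center (1/16, 0), radius 1/96, second v1: center (0, 3/10), radius 1/70; v2: center (-1/20, 1/4), radius 1/80; v3: center (1/4, -1/2), radius 1/9

Normal form of the first expression: v1: center (1/16, 1/16), radius 1/72; v2: center (-1/2, 1/2), radius 1/6; v3: center (1/16, 0), radius 1/96
Normal form of the second expression: v1: center (0, 3/10), radius 1/70; v2: center (-1/20, 1/4), radius 1/80; v3: center (1/4, -1/2), radius 1/9
No match — not equal.


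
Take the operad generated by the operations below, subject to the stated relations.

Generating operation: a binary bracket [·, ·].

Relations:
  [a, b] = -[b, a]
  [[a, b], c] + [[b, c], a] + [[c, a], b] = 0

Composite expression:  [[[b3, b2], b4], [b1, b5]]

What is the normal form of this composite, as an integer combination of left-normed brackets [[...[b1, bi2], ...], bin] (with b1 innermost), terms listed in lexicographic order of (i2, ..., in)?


[[[[b1, b5], b2], b3], b4] - [[[[b1, b5], b3], b2], b4] - [[[[b1, b5], b4], b2], b3] + [[[[b1, b5], b4], b3], b2]


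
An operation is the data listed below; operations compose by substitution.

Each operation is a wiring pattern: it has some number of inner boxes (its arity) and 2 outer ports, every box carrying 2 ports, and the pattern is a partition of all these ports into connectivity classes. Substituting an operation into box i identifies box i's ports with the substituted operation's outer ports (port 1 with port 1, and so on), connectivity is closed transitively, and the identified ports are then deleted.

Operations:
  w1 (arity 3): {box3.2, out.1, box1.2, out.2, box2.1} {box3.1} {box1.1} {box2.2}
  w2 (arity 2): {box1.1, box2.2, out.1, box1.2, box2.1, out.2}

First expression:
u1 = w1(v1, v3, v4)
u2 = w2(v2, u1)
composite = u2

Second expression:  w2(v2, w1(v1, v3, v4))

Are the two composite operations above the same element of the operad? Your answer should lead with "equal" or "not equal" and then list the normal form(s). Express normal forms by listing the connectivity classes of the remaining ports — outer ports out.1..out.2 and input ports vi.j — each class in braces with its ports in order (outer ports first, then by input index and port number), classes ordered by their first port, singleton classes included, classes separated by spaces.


Normal form of the first expression: {out.1, out.2, v1.2, v2.1, v2.2, v3.1, v4.2} {v1.1} {v3.2} {v4.1}
Normal form of the second expression: {out.1, out.2, v1.2, v2.1, v2.2, v3.1, v4.2} {v1.1} {v3.2} {v4.1}
The forms coincide; equal.

equal; both compose to {out.1, out.2, v1.2, v2.1, v2.2, v3.1, v4.2} {v1.1} {v3.2} {v4.1}


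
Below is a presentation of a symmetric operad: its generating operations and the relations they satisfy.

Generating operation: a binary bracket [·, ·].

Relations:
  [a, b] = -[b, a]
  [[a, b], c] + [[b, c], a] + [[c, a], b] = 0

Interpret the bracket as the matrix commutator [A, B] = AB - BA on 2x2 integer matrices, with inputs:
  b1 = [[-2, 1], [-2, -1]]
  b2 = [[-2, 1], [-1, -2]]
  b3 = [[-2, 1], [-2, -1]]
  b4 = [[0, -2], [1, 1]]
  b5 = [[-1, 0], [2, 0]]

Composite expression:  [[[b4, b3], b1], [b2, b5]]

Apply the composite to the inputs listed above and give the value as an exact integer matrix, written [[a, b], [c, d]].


[b4, b3] = [[3, -3], [-3, -3]]
[[b4, b3], b1] = [[9, 3], [15, -9]]
[b2, b5] = [[2, 1], [1, -2]]
[[[b4, b3], b1], [b2, b5]] = [[-12, 6], [42, 12]]

[[-12, 6], [42, 12]]


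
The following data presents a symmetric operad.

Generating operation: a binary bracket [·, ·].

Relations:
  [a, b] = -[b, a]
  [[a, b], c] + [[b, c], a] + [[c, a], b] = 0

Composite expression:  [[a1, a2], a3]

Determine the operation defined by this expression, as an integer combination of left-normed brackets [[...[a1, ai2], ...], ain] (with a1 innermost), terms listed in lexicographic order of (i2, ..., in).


[[a1, a2], a3]

Expand each bracket as ab - ba; the a1-initial words give the coefficients.
Composite bracket: [[a1, a2], a3]
Under [a, b] = ab - ba we get 4 signed associative words (2^2 = 4).
Keep just the words that open with a1:
  a1a2a3 appears with sign +1, giving the term +[[a1, a2], a3]


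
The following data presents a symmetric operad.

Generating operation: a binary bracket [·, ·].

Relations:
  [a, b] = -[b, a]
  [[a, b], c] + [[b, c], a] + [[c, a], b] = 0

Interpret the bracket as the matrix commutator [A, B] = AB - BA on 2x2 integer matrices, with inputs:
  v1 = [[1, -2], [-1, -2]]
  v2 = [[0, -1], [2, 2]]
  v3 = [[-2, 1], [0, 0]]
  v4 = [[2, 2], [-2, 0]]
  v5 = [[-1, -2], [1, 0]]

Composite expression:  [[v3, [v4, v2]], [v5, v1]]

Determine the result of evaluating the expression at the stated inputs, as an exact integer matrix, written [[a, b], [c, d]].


[v4, v2] = [[2, 2], [0, -2]]
[v3, [v4, v2]] = [[0, -8], [0, 0]]
[v5, v1] = [[4, 8], [2, -4]]
[[v3, [v4, v2]], [v5, v1]] = [[-16, 64], [0, 16]]

[[-16, 64], [0, 16]]


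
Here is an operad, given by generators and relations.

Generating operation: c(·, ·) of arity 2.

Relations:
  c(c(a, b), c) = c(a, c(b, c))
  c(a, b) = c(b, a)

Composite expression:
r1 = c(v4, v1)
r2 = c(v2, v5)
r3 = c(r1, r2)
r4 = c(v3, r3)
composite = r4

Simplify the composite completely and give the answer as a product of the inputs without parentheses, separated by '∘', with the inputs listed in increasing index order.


v1 ∘ v2 ∘ v3 ∘ v4 ∘ v5

Any arrangement under c is one operation, so sort the v-inputs.
c(v4, v1) spells out as v4 ∘ v1
c(v2, v5) spells out as v2 ∘ v5
c(c(v4, v1), c(v2, v5)) spells out as v4 ∘ v1 ∘ v2 ∘ v5
c(v3, c(c(v4, v1), c(v2, v5))) spells out as v3 ∘ v4 ∘ v1 ∘ v2 ∘ v5
reordering the factors by index: v1 ∘ v2 ∘ v3 ∘ v4 ∘ v5


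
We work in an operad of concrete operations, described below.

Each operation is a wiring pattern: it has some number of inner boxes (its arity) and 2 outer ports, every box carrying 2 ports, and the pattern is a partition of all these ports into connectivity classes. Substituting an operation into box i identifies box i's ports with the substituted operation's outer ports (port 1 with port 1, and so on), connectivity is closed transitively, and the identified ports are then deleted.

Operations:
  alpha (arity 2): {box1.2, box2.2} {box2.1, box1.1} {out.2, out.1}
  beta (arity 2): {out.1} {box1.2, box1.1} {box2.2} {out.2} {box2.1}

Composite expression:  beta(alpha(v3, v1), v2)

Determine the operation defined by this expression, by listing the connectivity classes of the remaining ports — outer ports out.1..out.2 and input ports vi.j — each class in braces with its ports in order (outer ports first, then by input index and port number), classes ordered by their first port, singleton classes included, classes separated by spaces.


{out.1} {out.2} {v1.1, v3.1} {v1.2, v3.2} {v2.1} {v2.2}

Substituting into beta glues patterns; closure does the rest.
alpha over (v3, v1) gives {out.1, out.2} {v1.1, v3.1} {v1.2, v3.2}, out.j being that stage's outer ports
beta over (v3, v1, v2) gives {out.1} {out.2} {v1.1, v3.1} {v1.2, v3.2} {v2.1} {v2.2}, out.j being that stage's outer ports


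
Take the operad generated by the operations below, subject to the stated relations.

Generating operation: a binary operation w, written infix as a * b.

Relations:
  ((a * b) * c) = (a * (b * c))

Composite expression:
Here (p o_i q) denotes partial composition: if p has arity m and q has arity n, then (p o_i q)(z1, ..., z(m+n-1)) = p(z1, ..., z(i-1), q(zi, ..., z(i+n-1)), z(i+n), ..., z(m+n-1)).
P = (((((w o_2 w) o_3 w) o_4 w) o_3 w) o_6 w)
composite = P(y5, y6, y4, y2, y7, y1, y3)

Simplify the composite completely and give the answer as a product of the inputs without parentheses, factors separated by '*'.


Under associativity of w, the answer is the y's in reading order.
(y4 * y2) spells out as y4 * y2
(y1 * y3) spells out as y1 * y3
(y7 * (y1 * y3)) spells out as y7 * y1 * y3
((y4 * y2) * (y7 * (y1 * y3))) spells out as y4 * y2 * y7 * y1 * y3
(y6 * ((y4 * y2) * (y7 * (y1 * y3)))) spells out as y6 * y4 * y2 * y7 * y1 * y3
(y5 * (y6 * ((y4 * y2) * (y7 * (y1 * y3))))) spells out as y5 * y6 * y4 * y2 * y7 * y1 * y3

y5 * y6 * y4 * y2 * y7 * y1 * y3


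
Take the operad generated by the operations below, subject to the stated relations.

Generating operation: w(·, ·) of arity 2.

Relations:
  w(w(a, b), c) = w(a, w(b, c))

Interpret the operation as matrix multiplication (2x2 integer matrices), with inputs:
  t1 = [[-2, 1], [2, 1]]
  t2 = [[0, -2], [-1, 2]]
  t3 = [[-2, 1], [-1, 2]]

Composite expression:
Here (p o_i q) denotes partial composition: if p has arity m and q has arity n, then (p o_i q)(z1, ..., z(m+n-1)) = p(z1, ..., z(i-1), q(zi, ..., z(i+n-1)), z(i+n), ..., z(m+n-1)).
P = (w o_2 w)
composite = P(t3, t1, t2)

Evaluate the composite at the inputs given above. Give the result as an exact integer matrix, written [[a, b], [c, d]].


[[1, -14], [-1, -10]]

w(t1, t2) = [[-1, 6], [-1, -2]]
w(t3, w(t1, t2)) = [[1, -14], [-1, -10]]


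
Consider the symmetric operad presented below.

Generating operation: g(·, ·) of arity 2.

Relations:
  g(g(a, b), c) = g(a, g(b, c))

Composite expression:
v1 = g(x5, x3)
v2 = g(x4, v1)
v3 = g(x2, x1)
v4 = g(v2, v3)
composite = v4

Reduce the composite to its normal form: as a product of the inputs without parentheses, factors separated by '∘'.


x4 ∘ x5 ∘ x3 ∘ x2 ∘ x1

Under associativity of g, the answer is the x's in reading order.
g(x5, x3) flattens to x5 ∘ x3
g(x4, g(x5, x3)) flattens to x4 ∘ x5 ∘ x3
g(x2, x1) flattens to x2 ∘ x1
g(g(x4, g(x5, x3)), g(x2, x1)) flattens to x4 ∘ x5 ∘ x3 ∘ x2 ∘ x1


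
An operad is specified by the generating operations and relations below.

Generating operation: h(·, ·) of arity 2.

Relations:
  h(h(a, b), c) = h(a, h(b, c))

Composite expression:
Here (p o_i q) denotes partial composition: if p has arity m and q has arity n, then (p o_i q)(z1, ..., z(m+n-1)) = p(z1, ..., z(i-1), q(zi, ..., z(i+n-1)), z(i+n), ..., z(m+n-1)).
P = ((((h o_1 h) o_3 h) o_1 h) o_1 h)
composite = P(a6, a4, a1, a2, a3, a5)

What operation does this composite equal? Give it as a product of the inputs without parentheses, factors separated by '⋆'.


a6 ⋆ a4 ⋆ a1 ⋆ a2 ⋆ a3 ⋆ a5


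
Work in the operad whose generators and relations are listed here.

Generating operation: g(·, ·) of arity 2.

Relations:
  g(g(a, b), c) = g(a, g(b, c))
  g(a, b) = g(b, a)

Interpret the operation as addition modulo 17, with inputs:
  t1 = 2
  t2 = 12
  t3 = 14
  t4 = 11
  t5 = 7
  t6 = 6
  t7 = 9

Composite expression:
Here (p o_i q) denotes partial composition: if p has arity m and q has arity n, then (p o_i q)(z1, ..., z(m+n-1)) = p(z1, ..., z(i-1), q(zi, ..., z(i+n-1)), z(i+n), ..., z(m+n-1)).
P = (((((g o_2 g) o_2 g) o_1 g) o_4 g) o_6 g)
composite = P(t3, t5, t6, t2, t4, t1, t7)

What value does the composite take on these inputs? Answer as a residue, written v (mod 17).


g(t3, t5) = 4
g(t2, t4) = 6
g(t6, g(t2, t4)) = 12
g(t1, t7) = 11
g(g(t6, g(t2, t4)), g(t1, t7)) = 6
g(g(t3, t5), g(g(t6, g(t2, t4)), g(t1, t7))) = 10

10 (mod 17)


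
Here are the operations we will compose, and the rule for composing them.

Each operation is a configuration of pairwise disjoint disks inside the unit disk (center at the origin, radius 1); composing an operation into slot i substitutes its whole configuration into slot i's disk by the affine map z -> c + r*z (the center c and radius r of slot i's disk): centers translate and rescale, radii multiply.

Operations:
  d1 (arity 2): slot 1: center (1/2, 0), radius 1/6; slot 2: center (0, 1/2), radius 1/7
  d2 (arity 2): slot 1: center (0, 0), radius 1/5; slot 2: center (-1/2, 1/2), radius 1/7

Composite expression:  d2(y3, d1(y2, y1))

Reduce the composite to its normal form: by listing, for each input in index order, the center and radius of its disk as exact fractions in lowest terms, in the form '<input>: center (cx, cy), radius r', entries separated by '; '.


Affine substitution under d2: radii multiply and y-centers shift.
y3: after 1 affine step, its disk has center (0, 0), radius 1/5
y2: after 2 affine steps, its disk has center (-3/7, 1/2), radius 1/42
y1: after 2 affine steps, its disk has center (-1/2, 4/7), radius 1/49

y1: center (-1/2, 4/7), radius 1/49; y2: center (-3/7, 1/2), radius 1/42; y3: center (0, 0), radius 1/5


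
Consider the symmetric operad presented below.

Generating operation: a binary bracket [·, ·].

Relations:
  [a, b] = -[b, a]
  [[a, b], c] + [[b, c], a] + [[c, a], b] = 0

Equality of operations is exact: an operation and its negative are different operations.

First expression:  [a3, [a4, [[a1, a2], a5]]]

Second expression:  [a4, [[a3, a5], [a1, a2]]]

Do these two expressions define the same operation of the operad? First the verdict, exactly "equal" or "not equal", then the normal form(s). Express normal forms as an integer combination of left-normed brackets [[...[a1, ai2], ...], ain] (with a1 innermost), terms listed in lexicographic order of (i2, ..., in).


not equal; first: [[[[a1, a2], a5], a4], a3]; second: [[[[a1, a2], a3], a5], a4] - [[[[a1, a2], a5], a3], a4]

The first composite normalizes to [[[[a1, a2], a5], a4], a3]
The second composite normalizes to [[[[a1, a2], a3], a5], a4] - [[[[a1, a2], a5], a3], a4]
They disagree, so not equal.


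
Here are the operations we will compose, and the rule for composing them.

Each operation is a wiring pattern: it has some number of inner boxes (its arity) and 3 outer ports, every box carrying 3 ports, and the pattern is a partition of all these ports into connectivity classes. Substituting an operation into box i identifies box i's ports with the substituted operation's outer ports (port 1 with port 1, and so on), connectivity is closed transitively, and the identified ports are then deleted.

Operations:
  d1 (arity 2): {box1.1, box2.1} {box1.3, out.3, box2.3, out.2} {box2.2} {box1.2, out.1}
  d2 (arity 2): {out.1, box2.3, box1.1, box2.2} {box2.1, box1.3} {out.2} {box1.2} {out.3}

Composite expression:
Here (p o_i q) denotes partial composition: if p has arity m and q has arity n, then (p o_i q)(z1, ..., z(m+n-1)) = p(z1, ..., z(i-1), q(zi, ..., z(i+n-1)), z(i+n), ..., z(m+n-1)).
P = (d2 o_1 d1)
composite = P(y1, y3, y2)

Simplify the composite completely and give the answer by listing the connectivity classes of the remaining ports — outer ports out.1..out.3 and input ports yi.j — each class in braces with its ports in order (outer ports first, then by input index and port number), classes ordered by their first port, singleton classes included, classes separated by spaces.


After gluing at d2, chains via deleted ports link the y-ports.
after d1, the pattern on (y1, y3) reads {out.1, y1.2} {out.2, out.3, y1.3, y3.3} {y1.1, y3.1} {y3.2} (out.j = its outer ports)
after d2, the pattern on (y1, y3, y2) reads {out.1, y1.2, y2.2, y2.3} {out.2} {out.3} {y1.1, y3.1} {y1.3, y2.1, y3.3} {y3.2} (out.j = its outer ports)

{out.1, y1.2, y2.2, y2.3} {out.2} {out.3} {y1.1, y3.1} {y1.3, y2.1, y3.3} {y3.2}


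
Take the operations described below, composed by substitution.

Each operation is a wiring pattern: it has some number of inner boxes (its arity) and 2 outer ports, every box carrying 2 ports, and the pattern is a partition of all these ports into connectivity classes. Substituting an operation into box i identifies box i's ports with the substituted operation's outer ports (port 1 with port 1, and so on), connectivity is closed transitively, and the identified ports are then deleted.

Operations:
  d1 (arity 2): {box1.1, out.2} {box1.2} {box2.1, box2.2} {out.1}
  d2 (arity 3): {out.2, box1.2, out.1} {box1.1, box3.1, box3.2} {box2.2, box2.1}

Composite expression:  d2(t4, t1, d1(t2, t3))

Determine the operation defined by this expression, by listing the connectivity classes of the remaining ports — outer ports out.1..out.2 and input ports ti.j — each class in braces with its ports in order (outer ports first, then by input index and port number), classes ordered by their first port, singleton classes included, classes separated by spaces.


{out.1, out.2, t4.2} {t1.1, t1.2} {t2.1, t4.1} {t2.2} {t3.1, t3.2}


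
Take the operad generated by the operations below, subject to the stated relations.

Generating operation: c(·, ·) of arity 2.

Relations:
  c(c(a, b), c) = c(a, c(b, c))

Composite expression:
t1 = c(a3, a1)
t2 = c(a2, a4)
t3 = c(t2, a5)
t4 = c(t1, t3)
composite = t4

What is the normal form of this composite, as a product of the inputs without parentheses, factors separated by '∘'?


Every regrouping of c is equal, so read the a-inputs in written order.
c(a3, a1) linearizes to a3 ∘ a1
c(a2, a4) linearizes to a2 ∘ a4
c(c(a2, a4), a5) linearizes to a2 ∘ a4 ∘ a5
c(c(a3, a1), c(c(a2, a4), a5)) linearizes to a3 ∘ a1 ∘ a2 ∘ a4 ∘ a5

a3 ∘ a1 ∘ a2 ∘ a4 ∘ a5


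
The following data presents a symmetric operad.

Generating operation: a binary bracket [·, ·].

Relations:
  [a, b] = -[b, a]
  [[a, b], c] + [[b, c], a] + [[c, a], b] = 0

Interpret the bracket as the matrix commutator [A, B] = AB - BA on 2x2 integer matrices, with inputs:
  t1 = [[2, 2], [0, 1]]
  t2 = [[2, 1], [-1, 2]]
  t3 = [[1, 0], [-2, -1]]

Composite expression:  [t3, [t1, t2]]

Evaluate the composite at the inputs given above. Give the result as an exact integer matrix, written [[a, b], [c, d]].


[[2, 2], [6, -2]]

[t1, t2] = [[-2, 1], [1, 2]]
[t3, [t1, t2]] = [[2, 2], [6, -2]]


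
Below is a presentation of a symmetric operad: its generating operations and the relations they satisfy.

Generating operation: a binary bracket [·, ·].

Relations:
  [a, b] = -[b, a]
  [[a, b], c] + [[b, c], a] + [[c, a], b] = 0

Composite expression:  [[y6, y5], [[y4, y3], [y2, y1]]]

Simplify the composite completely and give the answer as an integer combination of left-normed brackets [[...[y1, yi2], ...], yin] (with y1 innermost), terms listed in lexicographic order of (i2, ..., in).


-[[[[[y1, y2], y3], y4], y5], y6] + [[[[[y1, y2], y3], y4], y6], y5] + [[[[[y1, y2], y4], y3], y5], y6] - [[[[[y1, y2], y4], y3], y6], y5]

In the tensor algebra, words opening y1 carry the y1-anchored form.
Composite bracket: [[y6, y5], [[y4, y3], [y2, y1]]]
The bracket unfolds into 32 signed words via [a, b] = ab - ba (2^5 = 32).
Coefficients come from the y1-initial words:
  the word y1y2y3y4y5y6 carries sign -1 and contributes -[[[[[y1, y2], y3], y4], y5], y6]
  the word y1y2y3y4y6y5 carries sign +1 and contributes +[[[[[y1, y2], y3], y4], y6], y5]
  the word y1y2y4y3y5y6 carries sign +1 and contributes +[[[[[y1, y2], y4], y3], y5], y6]
  the word y1y2y4y3y6y5 carries sign -1 and contributes -[[[[[y1, y2], y4], y3], y6], y5]


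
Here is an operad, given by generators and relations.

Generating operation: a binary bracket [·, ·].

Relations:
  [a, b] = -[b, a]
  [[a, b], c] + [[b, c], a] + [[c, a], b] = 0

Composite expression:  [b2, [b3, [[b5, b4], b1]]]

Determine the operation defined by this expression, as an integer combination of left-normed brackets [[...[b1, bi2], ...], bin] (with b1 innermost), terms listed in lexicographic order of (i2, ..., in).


[[[[b1, b4], b5], b3], b2] - [[[[b1, b5], b4], b3], b2]


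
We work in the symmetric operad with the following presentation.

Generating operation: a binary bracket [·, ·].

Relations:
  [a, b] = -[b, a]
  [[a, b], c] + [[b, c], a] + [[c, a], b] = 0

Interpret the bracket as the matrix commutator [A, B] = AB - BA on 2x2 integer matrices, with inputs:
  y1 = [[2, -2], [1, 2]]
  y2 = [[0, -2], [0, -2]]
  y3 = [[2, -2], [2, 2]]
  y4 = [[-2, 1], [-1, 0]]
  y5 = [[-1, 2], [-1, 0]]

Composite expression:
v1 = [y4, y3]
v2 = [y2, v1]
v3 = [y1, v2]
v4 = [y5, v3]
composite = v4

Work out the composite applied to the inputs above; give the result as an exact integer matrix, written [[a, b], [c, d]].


[y4, y3] = [[0, 4], [4, 0]]
[y2, [y4, y3]] = [[-8, 8], [-8, 8]]
[y1, [y2, [y4, y3]]] = [[8, -32], [-16, -8]]
[y5, [y1, [y2, [y4, y3]]]] = [[-64, 0], [-32, 64]]

[[-64, 0], [-32, 64]]


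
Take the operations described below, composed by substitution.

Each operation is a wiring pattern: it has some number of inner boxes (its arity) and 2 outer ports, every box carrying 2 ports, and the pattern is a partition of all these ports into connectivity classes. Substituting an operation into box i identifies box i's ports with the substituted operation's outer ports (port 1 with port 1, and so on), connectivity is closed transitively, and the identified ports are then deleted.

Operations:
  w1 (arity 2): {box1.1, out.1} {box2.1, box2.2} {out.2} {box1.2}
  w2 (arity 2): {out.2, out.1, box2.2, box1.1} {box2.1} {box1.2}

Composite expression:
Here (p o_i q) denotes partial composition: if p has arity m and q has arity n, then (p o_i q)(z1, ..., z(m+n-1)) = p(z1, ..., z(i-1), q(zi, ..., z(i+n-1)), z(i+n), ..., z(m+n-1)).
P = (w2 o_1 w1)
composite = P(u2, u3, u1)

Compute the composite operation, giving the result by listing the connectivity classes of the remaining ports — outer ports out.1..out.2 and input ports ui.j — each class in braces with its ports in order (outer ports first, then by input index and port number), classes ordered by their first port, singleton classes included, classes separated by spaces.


{out.1, out.2, u1.2, u2.1} {u1.1} {u2.2} {u3.1, u3.2}

Substituting into w2 glues patterns; closure does the rest.
stage w1: inputs (u2, u3), connectivity {out.1, u2.1} {out.2} {u2.2} {u3.1, u3.2}, out.j its boundary
stage w2: inputs (u2, u3, u1), connectivity {out.1, out.2, u1.2, u2.1} {u1.1} {u2.2} {u3.1, u3.2}, out.j its boundary
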